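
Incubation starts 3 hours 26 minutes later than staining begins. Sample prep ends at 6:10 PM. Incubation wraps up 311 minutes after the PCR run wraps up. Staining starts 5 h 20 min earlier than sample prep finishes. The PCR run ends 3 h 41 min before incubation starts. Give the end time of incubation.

Staining starts at 6:10 PM − 320 min = 12:50 PM.
Incubation starts at 12:50 PM + 206 min = 4:16 PM.
The PCR run ends at 4:16 PM − 221 min = 12:35 PM.
Incubation ends at 12:35 PM + 311 min = 5:46 PM.

5:46 PM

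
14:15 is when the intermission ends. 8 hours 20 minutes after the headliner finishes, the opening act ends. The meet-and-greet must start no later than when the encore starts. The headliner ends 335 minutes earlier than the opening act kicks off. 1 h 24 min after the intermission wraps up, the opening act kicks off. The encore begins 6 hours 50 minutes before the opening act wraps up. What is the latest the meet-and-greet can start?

The opening act starts at 14:15 + 84 min = 15:39.
The headliner ends at 15:39 − 335 min = 10:04.
The opening act ends at 10:04 + 500 min = 18:24.
The encore starts at 18:24 − 410 min = 11:34.
The meet-and-greet is bounded by the encore, so the latest it can start is 11:34.

11:34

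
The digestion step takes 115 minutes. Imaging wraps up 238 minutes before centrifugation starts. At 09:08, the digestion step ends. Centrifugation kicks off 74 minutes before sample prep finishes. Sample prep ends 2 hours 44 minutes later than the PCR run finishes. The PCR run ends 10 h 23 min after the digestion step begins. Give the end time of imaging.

The digestion step starts at 09:08 − 115 min = 07:13.
The PCR run ends at 07:13 + 623 min = 17:36.
Sample prep ends at 17:36 + 164 min = 20:20.
Centrifugation starts at 20:20 − 74 min = 19:06.
Imaging ends at 19:06 − 238 min = 15:08.

15:08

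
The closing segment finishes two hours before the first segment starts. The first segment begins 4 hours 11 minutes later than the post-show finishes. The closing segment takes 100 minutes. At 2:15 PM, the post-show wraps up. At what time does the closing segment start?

2:46 PM

The first segment starts at 2:15 PM + 251 min = 6:26 PM.
The closing segment ends at 6:26 PM − 120 min = 4:26 PM.
The closing segment starts at 4:26 PM − 100 min = 2:46 PM.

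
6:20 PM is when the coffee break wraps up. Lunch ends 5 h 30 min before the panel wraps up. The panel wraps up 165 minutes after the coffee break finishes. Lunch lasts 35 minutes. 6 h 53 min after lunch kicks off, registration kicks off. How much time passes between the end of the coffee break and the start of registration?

The panel ends at 6:20 PM + 165 min = 9:05 PM.
Lunch ends at 9:05 PM − 330 min = 3:35 PM.
Lunch starts at 3:35 PM − 35 min = 3:00 PM.
Registration starts at 3:00 PM + 413 min = 9:53 PM.
From 6:20 PM to 9:53 PM is 213 minutes.

213 minutes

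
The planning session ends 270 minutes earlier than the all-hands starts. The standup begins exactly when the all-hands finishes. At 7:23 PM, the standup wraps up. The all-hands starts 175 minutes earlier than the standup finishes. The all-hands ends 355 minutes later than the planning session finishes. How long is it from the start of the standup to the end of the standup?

1.5 hours

The all-hands starts at 7:23 PM − 175 min = 4:28 PM.
The planning session ends at 4:28 PM − 270 min = 11:58 AM.
The all-hands ends at 11:58 AM + 355 min = 5:53 PM.
So the standup starts at 5:53 PM.
From 5:53 PM to 7:23 PM is 1.5 hours.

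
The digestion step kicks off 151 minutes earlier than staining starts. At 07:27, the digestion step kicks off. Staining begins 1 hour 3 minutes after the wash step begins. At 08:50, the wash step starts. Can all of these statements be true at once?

Staining starts at 08:50 + 63 min = 09:53.
The digestion step starts at 09:53 − 151 min = 07:22.
But the digestion step is also said to start at 07:27 — a 5-minute conflict.

No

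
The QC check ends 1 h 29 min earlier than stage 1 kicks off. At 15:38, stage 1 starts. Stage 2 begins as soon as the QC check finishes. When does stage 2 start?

14:09

The QC check ends at 15:38 − 89 min = 14:09.
So stage 2 starts at 14:09.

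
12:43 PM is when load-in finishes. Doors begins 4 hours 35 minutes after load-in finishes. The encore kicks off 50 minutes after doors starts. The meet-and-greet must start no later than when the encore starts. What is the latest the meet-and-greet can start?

6:08 PM

Doors starts at 12:43 PM + 275 min = 5:18 PM.
The encore starts at 5:18 PM + 50 min = 6:08 PM.
The meet-and-greet is bounded by the encore, so the latest it can start is 6:08 PM.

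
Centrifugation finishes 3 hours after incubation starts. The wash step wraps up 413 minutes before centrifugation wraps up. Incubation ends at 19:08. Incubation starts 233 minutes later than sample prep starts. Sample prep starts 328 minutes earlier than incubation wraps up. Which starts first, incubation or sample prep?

Sample prep starts at 19:08 − 328 min = 13:40.
Incubation starts at 13:40 + 233 min = 17:33.
Incubation starts at 17:33 and sample prep starts at 13:40, so sample prep is first.

sample prep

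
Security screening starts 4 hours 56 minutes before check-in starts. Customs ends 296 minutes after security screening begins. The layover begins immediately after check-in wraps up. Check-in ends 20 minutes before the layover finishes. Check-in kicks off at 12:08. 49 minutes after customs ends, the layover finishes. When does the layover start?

12:37

Security screening starts at 12:08 − 296 min = 07:12.
Customs ends at 07:12 + 296 min = 12:08.
The layover ends at 12:08 + 49 min = 12:57.
Check-in ends at 12:57 − 20 min = 12:37.
So the layover starts at 12:37.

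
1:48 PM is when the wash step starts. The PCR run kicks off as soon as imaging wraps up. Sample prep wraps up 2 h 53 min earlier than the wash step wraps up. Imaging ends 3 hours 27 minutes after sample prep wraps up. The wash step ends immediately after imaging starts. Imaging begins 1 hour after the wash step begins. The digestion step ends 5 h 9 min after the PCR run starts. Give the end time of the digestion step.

8:31 PM

Imaging starts at 1:48 PM + 60 min = 2:48 PM.
So the wash step ends at 2:48 PM.
Sample prep ends at 2:48 PM − 173 min = 11:55 AM.
Imaging ends at 11:55 AM + 207 min = 3:22 PM.
So the PCR run starts at 3:22 PM.
The digestion step ends at 3:22 PM + 309 min = 8:31 PM.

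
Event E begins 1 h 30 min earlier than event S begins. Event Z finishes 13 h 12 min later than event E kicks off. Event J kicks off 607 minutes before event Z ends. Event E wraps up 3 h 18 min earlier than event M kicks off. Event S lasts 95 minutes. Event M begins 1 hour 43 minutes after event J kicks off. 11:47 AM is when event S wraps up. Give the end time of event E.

10:12 AM

Event S starts at 11:47 AM − 95 min = 10:12 AM.
Event E starts at 10:12 AM − 90 min = 8:42 AM.
Event Z ends at 8:42 AM + 792 min = 9:54 PM.
Event J starts at 9:54 PM − 607 min = 11:47 AM.
Event M starts at 11:47 AM + 103 min = 1:30 PM.
Event E ends at 1:30 PM − 198 min = 10:12 AM.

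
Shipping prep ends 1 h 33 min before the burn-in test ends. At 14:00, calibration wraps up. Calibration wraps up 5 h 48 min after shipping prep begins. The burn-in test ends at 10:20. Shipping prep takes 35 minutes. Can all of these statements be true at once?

Shipping prep ends at 10:20 − 93 min = 08:47.
Shipping prep starts at 08:47 − 35 min = 08:12.
Calibration ends at 08:12 + 348 min = 14:00.
That matches the stated 14:00, so the schedule is consistent.

Yes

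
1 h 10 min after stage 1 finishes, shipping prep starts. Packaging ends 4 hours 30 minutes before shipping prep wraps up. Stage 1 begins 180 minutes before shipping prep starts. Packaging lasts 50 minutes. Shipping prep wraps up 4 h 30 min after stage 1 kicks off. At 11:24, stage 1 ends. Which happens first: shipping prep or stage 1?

Shipping prep starts at 11:24 + 70 min = 12:34.
Stage 1 starts at 12:34 − 180 min = 09:34.
Shipping prep starts at 12:34 and stage 1 starts at 09:34, so stage 1 is first.

stage 1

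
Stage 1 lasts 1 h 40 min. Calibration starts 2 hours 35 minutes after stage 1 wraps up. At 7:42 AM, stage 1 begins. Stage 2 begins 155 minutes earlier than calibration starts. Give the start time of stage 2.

9:22 AM

Stage 1 ends at 7:42 AM + 100 min = 9:22 AM.
Calibration starts at 9:22 AM + 155 min = 11:57 AM.
Stage 2 starts at 11:57 AM − 155 min = 9:22 AM.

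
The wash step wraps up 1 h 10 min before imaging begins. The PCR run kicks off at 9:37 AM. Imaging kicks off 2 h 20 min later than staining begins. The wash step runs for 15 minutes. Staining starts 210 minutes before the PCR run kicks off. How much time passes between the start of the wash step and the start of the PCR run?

155 minutes

Staining starts at 9:37 AM − 210 min = 6:07 AM.
Imaging starts at 6:07 AM + 140 min = 8:27 AM.
The wash step ends at 8:27 AM − 70 min = 7:17 AM.
The wash step starts at 7:17 AM − 15 min = 7:02 AM.
From 7:02 AM to 9:37 AM is 155 minutes.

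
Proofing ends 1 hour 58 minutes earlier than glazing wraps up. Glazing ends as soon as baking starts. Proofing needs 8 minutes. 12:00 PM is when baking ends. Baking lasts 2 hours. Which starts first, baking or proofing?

proofing

Baking starts at 12:00 PM − 120 min = 10:00 AM.
So glazing ends at 10:00 AM.
Proofing ends at 10:00 AM − 118 min = 8:02 AM.
Proofing starts at 8:02 AM − 8 min = 7:54 AM.
Baking starts at 10:00 AM and proofing starts at 7:54 AM, so proofing is first.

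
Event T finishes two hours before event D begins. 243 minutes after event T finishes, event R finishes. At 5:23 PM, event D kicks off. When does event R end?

7:26 PM

Event T ends at 5:23 PM − 120 min = 3:23 PM.
Event R ends at 3:23 PM + 243 min = 7:26 PM.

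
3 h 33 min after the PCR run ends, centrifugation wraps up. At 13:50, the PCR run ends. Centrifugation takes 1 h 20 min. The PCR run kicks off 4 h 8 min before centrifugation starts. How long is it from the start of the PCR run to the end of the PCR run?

1 h 55 min

Centrifugation ends at 13:50 + 213 min = 17:23.
Centrifugation starts at 17:23 − 80 min = 16:03.
The PCR run starts at 16:03 − 248 min = 11:55.
From 11:55 to 13:50 is 1 h 55 min.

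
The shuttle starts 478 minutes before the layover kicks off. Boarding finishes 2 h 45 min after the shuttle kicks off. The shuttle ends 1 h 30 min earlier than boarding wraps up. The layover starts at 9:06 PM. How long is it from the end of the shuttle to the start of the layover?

403 minutes

The shuttle starts at 9:06 PM − 478 min = 1:08 PM.
Boarding ends at 1:08 PM + 165 min = 3:53 PM.
The shuttle ends at 3:53 PM − 90 min = 2:23 PM.
From 2:23 PM to 9:06 PM is 403 minutes.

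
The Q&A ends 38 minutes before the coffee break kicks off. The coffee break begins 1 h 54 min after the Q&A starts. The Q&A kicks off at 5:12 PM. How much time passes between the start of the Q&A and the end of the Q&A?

1 h 16 min

The coffee break starts at 5:12 PM + 114 min = 7:06 PM.
The Q&A ends at 7:06 PM − 38 min = 6:28 PM.
From 5:12 PM to 6:28 PM is 1 h 16 min.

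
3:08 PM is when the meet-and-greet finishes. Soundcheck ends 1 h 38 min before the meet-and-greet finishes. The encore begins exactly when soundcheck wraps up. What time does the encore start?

Soundcheck ends at 3:08 PM − 98 min = 1:30 PM.
So the encore starts at 1:30 PM.

1:30 PM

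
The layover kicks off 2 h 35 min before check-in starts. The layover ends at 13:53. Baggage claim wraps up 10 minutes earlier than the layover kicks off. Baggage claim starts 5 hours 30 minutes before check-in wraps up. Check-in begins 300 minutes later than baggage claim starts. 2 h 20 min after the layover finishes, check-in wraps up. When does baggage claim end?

Check-in ends at 13:53 + 140 min = 16:13.
Baggage claim starts at 16:13 − 330 min = 10:43.
Check-in starts at 10:43 + 300 min = 15:43.
The layover starts at 15:43 − 155 min = 13:08.
Baggage claim ends at 13:08 − 10 min = 12:58.

12:58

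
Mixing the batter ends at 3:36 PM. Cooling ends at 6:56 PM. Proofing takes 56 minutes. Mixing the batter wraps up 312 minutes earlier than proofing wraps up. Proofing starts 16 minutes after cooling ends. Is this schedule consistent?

No

Proofing starts at 6:56 PM + 16 min = 7:12 PM.
Proofing ends at 7:12 PM + 56 min = 8:08 PM.
Mixing the batter ends at 8:08 PM − 312 min = 2:56 PM.
But mixing the batter is also said to end at 3:36 PM — a 40-minute conflict.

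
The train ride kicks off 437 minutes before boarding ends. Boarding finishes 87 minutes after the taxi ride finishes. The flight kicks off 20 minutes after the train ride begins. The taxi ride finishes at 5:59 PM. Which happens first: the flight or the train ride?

Boarding ends at 5:59 PM + 87 min = 7:26 PM.
The train ride starts at 7:26 PM − 437 min = 12:09 PM.
The flight starts at 12:09 PM + 20 min = 12:29 PM.
The flight starts at 12:29 PM and the train ride starts at 12:09 PM, so the train ride is first.

the train ride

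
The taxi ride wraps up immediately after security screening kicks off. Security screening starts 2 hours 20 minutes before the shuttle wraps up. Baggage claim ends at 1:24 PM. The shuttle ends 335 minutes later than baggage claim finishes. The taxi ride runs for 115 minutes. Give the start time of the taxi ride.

2:44 PM

The shuttle ends at 1:24 PM + 335 min = 6:59 PM.
Security screening starts at 6:59 PM − 140 min = 4:39 PM.
So the taxi ride ends at 4:39 PM.
The taxi ride starts at 4:39 PM − 115 min = 2:44 PM.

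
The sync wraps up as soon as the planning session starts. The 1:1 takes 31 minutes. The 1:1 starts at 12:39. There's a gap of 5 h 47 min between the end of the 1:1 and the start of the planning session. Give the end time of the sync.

The 1:1 ends at 12:39 + 31 min = 13:10.
The planning session starts at 13:10 + 347 min = 18:57.
So the sync ends at 18:57.

18:57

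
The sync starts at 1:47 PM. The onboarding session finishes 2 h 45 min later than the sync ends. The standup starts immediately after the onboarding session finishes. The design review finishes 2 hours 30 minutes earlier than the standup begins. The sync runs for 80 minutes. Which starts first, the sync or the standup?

The sync ends at 1:47 PM + 80 min = 3:07 PM.
The onboarding session ends at 3:07 PM + 165 min = 5:52 PM.
So the standup starts at 5:52 PM.
The sync starts at 1:47 PM and the standup starts at 5:52 PM, so the sync is first.

the sync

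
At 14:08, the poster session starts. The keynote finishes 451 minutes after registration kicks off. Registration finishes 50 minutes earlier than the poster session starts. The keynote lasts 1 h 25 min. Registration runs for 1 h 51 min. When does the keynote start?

Registration ends at 14:08 − 50 min = 13:18.
Registration starts at 13:18 − 111 min = 11:27.
The keynote ends at 11:27 + 451 min = 18:58.
The keynote starts at 18:58 − 85 min = 17:33.

17:33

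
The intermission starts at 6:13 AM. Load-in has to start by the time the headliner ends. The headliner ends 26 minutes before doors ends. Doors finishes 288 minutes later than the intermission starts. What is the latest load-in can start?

Doors ends at 6:13 AM + 288 min = 11:01 AM.
The headliner ends at 11:01 AM − 26 min = 10:35 AM.
Load-in is bounded by the headliner, so the latest it can start is 10:35 AM.

10:35 AM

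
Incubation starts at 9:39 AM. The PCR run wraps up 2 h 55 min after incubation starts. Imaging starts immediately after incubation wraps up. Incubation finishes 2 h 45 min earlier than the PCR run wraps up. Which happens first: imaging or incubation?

incubation

The PCR run ends at 9:39 AM + 175 min = 12:34 PM.
Incubation ends at 12:34 PM − 165 min = 9:49 AM.
So imaging starts at 9:49 AM.
Imaging starts at 9:49 AM and incubation starts at 9:39 AM, so incubation is first.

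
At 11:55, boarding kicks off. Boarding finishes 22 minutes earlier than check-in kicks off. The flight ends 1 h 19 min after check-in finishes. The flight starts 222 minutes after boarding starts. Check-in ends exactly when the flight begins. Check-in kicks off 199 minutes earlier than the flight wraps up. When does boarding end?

13:15

The flight starts at 11:55 + 222 min = 15:37.
So check-in ends at 15:37.
The flight ends at 15:37 + 79 min = 16:56.
Check-in starts at 16:56 − 199 min = 13:37.
Boarding ends at 13:37 − 22 min = 13:15.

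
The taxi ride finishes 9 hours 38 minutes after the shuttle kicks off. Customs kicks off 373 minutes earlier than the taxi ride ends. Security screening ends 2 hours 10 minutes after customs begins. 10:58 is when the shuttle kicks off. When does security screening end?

The taxi ride ends at 10:58 + 578 min = 20:36.
Customs starts at 20:36 − 373 min = 14:23.
Security screening ends at 14:23 + 130 min = 16:33.

16:33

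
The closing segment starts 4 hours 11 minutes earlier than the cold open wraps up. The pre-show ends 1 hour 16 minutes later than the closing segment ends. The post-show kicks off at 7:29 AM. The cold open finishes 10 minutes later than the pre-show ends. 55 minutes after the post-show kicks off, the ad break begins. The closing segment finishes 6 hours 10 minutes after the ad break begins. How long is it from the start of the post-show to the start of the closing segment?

The ad break starts at 7:29 AM + 55 min = 8:24 AM.
The closing segment ends at 8:24 AM + 370 min = 2:34 PM.
The pre-show ends at 2:34 PM + 76 min = 3:50 PM.
The cold open ends at 3:50 PM + 10 min = 4:00 PM.
The closing segment starts at 4:00 PM − 251 min = 11:49 AM.
From 7:29 AM to 11:49 AM is 4 h 20 min.

4 h 20 min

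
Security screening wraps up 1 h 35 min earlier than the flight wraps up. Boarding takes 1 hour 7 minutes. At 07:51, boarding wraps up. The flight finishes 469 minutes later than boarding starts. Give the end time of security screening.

Boarding starts at 07:51 − 67 min = 06:44.
The flight ends at 06:44 + 469 min = 14:33.
Security screening ends at 14:33 − 95 min = 12:58.

12:58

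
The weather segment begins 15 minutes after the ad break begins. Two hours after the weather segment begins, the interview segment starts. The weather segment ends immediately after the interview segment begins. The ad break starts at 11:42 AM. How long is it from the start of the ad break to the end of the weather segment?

135 minutes

The weather segment starts at 11:42 AM + 15 min = 11:57 AM.
The interview segment starts at 11:57 AM + 120 min = 1:57 PM.
So the weather segment ends at 1:57 PM.
From 11:42 AM to 1:57 PM is 135 minutes.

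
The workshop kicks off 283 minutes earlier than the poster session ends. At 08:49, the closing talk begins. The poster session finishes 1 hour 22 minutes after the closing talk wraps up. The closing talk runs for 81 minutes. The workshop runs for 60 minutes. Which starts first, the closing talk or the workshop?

The closing talk ends at 08:49 + 81 min = 10:10.
The poster session ends at 10:10 + 82 min = 11:32.
The workshop starts at 11:32 − 283 min = 06:49.
The closing talk starts at 08:49 and the workshop starts at 06:49, so the workshop is first.

the workshop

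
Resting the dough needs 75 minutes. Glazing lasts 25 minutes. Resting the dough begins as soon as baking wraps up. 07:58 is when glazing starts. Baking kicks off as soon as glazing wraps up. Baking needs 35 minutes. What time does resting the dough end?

Glazing ends at 07:58 + 25 min = 08:23.
So baking starts at 08:23.
Baking ends at 08:23 + 35 min = 08:58.
So resting the dough starts at 08:58.
Resting the dough ends at 08:58 + 75 min = 10:13.

10:13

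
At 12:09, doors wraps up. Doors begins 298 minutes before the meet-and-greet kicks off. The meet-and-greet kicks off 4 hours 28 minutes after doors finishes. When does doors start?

11:39

The meet-and-greet starts at 12:09 + 268 min = 16:37.
Doors starts at 16:37 − 298 min = 11:39.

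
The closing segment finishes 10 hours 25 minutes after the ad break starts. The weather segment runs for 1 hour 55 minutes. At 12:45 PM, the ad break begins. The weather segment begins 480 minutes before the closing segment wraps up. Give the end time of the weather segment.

5:05 PM

The closing segment ends at 12:45 PM + 625 min = 11:10 PM.
The weather segment starts at 11:10 PM − 480 min = 3:10 PM.
The weather segment ends at 3:10 PM + 115 min = 5:05 PM.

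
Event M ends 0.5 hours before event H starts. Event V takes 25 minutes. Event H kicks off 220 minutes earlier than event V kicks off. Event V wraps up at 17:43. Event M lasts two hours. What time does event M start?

Event V starts at 17:43 − 25 min = 17:18.
Event H starts at 17:18 − 220 min = 13:38.
Event M ends at 13:38 − 30 min = 13:08.
Event M starts at 13:08 − 120 min = 11:08.

11:08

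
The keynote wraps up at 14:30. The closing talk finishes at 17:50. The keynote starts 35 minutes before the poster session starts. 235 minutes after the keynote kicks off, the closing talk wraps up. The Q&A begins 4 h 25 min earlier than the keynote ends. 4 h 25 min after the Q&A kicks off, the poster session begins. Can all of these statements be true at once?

The Q&A starts at 14:30 − 265 min = 10:05.
The poster session starts at 10:05 + 265 min = 14:30.
The keynote starts at 14:30 − 35 min = 13:55.
The closing talk ends at 13:55 + 235 min = 17:50.
That matches the stated 17:50, so the schedule is consistent.

Yes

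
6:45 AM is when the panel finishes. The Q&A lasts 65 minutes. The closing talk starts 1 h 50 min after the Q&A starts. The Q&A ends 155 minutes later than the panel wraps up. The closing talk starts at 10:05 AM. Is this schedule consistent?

Yes

The Q&A ends at 6:45 AM + 155 min = 9:20 AM.
The Q&A starts at 9:20 AM − 65 min = 8:15 AM.
The closing talk starts at 8:15 AM + 110 min = 10:05 AM.
That matches the stated 10:05 AM, so the schedule is consistent.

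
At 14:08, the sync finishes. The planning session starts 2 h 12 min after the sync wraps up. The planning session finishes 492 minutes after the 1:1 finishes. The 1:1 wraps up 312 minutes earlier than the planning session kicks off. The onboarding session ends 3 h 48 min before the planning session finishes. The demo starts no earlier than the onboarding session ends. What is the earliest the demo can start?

The planning session starts at 14:08 + 132 min = 16:20.
The 1:1 ends at 16:20 − 312 min = 11:08.
The planning session ends at 11:08 + 492 min = 19:20.
The onboarding session ends at 19:20 − 228 min = 15:32.
The demo is bounded by the onboarding session, so the earliest it can start is 15:32.

15:32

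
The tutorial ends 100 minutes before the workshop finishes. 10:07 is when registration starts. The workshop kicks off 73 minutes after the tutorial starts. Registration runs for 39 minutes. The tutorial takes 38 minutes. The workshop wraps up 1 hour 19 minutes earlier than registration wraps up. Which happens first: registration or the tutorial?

Registration ends at 10:07 + 39 min = 10:46.
The workshop ends at 10:46 − 79 min = 09:27.
The tutorial ends at 09:27 − 100 min = 07:47.
The tutorial starts at 07:47 − 38 min = 07:09.
Registration starts at 10:07 and the tutorial starts at 07:09, so the tutorial is first.

the tutorial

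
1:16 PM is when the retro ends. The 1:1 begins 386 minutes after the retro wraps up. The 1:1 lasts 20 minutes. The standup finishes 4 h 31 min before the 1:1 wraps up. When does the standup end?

The 1:1 starts at 1:16 PM + 386 min = 7:42 PM.
The 1:1 ends at 7:42 PM + 20 min = 8:02 PM.
The standup ends at 8:02 PM − 271 min = 3:31 PM.

3:31 PM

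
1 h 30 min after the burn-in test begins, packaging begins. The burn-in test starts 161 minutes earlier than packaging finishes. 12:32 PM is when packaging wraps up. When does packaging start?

The burn-in test starts at 12:32 PM − 161 min = 9:51 AM.
Packaging starts at 9:51 AM + 90 min = 11:21 AM.

11:21 AM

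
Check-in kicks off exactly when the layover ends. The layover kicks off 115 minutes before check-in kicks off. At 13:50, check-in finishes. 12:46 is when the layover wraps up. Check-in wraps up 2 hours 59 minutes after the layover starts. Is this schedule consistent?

Check-in starts at 12:46.
The layover starts at 12:46 − 115 min = 10:51.
Check-in ends at 10:51 + 179 min = 13:50.
That matches the stated 13:50, so the schedule is consistent.

Yes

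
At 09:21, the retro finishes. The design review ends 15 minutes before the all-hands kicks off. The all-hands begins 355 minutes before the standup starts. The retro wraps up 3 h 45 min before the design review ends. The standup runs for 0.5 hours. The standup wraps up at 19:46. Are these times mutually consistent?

The standup starts at 19:46 − 30 min = 19:16.
The all-hands starts at 19:16 − 355 min = 13:21.
The design review ends at 13:21 − 15 min = 13:06.
The retro ends at 13:06 − 225 min = 09:21.
That matches the stated 09:21, so the schedule is consistent.

Yes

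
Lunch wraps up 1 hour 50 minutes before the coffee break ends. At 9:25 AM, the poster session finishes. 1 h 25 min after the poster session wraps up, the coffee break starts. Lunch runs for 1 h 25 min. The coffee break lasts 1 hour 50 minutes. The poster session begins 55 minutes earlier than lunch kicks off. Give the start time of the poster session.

8:30 AM

The coffee break starts at 9:25 AM + 85 min = 10:50 AM.
The coffee break ends at 10:50 AM + 110 min = 12:40 PM.
Lunch ends at 12:40 PM − 110 min = 10:50 AM.
Lunch starts at 10:50 AM − 85 min = 9:25 AM.
The poster session starts at 9:25 AM − 55 min = 8:30 AM.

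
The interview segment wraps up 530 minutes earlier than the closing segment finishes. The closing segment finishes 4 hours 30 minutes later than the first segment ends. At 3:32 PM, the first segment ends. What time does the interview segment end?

The closing segment ends at 3:32 PM + 270 min = 8:02 PM.
The interview segment ends at 8:02 PM − 530 min = 11:12 AM.

11:12 AM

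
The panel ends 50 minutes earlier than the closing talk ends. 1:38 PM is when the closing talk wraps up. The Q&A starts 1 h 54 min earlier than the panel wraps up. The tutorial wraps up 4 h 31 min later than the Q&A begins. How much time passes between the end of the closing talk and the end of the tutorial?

The panel ends at 1:38 PM − 50 min = 12:48 PM.
The Q&A starts at 12:48 PM − 114 min = 10:54 AM.
The tutorial ends at 10:54 AM + 271 min = 3:25 PM.
From 1:38 PM to 3:25 PM is 1 hour 47 minutes.

1 hour 47 minutes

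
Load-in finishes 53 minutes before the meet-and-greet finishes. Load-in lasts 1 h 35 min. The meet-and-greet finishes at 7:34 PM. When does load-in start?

Load-in ends at 7:34 PM − 53 min = 6:41 PM.
Load-in starts at 6:41 PM − 95 min = 5:06 PM.

5:06 PM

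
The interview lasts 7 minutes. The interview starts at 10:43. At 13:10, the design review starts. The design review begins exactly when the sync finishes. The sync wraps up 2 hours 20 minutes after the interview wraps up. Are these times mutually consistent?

The interview ends at 10:43 + 7 min = 10:50.
The sync ends at 10:50 + 140 min = 13:10.
So the design review starts at 13:10.
That matches the stated 13:10, so the schedule is consistent.

Yes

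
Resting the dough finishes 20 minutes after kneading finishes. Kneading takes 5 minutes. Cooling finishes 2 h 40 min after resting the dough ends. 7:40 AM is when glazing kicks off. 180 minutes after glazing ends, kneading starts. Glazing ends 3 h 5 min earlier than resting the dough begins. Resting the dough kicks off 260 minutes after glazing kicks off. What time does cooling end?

Resting the dough starts at 7:40 AM + 260 min = 12:00 PM.
Glazing ends at 12:00 PM − 185 min = 8:55 AM.
Kneading starts at 8:55 AM + 180 min = 11:55 AM.
Kneading ends at 11:55 AM + 5 min = 12:00 PM.
Resting the dough ends at 12:00 PM + 20 min = 12:20 PM.
Cooling ends at 12:20 PM + 160 min = 3:00 PM.

3:00 PM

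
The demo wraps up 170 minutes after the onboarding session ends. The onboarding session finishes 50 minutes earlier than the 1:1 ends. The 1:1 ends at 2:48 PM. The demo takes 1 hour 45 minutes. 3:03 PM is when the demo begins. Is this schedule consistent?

The onboarding session ends at 2:48 PM − 50 min = 1:58 PM.
The demo ends at 1:58 PM + 170 min = 4:48 PM.
The demo starts at 4:48 PM − 105 min = 3:03 PM.
That matches the stated 3:03 PM, so the schedule is consistent.

Yes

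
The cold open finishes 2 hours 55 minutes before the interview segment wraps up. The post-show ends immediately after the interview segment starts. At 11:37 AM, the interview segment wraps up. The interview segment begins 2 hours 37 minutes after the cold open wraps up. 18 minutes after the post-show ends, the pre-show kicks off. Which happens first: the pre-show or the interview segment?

The cold open ends at 11:37 AM − 175 min = 8:42 AM.
The interview segment starts at 8:42 AM + 157 min = 11:19 AM.
So the post-show ends at 11:19 AM.
The pre-show starts at 11:19 AM + 18 min = 11:37 AM.
The pre-show starts at 11:37 AM and the interview segment starts at 11:19 AM, so the interview segment is first.

the interview segment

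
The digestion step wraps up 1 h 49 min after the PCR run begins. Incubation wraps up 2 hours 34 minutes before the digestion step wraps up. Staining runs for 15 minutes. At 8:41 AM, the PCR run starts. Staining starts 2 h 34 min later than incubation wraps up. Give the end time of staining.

10:45 AM

The digestion step ends at 8:41 AM + 109 min = 10:30 AM.
Incubation ends at 10:30 AM − 154 min = 7:56 AM.
Staining starts at 7:56 AM + 154 min = 10:30 AM.
Staining ends at 10:30 AM + 15 min = 10:45 AM.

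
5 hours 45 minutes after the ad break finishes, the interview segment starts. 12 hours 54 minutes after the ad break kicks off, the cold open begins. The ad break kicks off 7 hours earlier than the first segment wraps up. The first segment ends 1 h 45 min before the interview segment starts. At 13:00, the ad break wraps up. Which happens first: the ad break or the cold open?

The interview segment starts at 13:00 + 345 min = 18:45.
The first segment ends at 18:45 − 105 min = 17:00.
The ad break starts at 17:00 − 420 min = 10:00.
The cold open starts at 10:00 + 774 min = 22:54.
The ad break starts at 10:00 and the cold open starts at 22:54, so the ad break is first.

the ad break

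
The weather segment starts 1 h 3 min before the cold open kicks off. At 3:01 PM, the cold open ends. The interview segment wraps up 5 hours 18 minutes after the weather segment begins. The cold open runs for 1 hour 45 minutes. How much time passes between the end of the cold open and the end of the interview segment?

The cold open starts at 3:01 PM − 105 min = 1:16 PM.
The weather segment starts at 1:16 PM − 63 min = 12:13 PM.
The interview segment ends at 12:13 PM + 318 min = 5:31 PM.
From 3:01 PM to 5:31 PM is 150 minutes.

150 minutes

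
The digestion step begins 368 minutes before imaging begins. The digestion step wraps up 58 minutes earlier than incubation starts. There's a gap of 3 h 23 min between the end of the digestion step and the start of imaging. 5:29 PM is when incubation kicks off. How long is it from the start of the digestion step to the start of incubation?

3 h 43 min

The digestion step ends at 5:29 PM − 58 min = 4:31 PM.
Imaging starts at 4:31 PM + 203 min = 7:54 PM.
The digestion step starts at 7:54 PM − 368 min = 1:46 PM.
From 1:46 PM to 5:29 PM is 3 h 43 min.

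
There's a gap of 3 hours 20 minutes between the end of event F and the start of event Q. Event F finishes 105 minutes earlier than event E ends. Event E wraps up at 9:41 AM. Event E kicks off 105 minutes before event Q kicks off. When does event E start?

9:31 AM

Event F ends at 9:41 AM − 105 min = 7:56 AM.
Event Q starts at 7:56 AM + 200 min = 11:16 AM.
Event E starts at 11:16 AM − 105 min = 9:31 AM.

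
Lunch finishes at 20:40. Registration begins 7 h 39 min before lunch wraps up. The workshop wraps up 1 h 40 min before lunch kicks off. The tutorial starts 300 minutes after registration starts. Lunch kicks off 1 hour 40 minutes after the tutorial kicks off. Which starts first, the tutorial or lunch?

Registration starts at 20:40 − 459 min = 13:01.
The tutorial starts at 13:01 + 300 min = 18:01.
Lunch starts at 18:01 + 100 min = 19:41.
The tutorial starts at 18:01 and lunch starts at 19:41, so the tutorial is first.

the tutorial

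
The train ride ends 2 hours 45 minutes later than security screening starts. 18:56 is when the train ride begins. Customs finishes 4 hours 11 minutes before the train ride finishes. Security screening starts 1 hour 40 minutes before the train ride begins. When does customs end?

Security screening starts at 18:56 − 100 min = 17:16.
The train ride ends at 17:16 + 165 min = 20:01.
Customs ends at 20:01 − 251 min = 15:50.

15:50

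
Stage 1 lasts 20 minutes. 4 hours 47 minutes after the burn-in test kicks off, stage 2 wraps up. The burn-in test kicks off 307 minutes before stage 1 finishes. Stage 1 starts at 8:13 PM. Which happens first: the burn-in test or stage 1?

the burn-in test

Stage 1 ends at 8:13 PM + 20 min = 8:33 PM.
The burn-in test starts at 8:33 PM − 307 min = 3:26 PM.
The burn-in test starts at 3:26 PM and stage 1 starts at 8:13 PM, so the burn-in test is first.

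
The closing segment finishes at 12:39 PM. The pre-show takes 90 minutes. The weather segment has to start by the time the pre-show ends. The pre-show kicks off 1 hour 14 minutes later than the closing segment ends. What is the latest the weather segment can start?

3:23 PM

The pre-show starts at 12:39 PM + 74 min = 1:53 PM.
The pre-show ends at 1:53 PM + 90 min = 3:23 PM.
The weather segment is bounded by the pre-show, so the latest it can start is 3:23 PM.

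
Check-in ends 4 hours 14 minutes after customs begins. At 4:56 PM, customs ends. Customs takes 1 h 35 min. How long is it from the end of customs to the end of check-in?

Customs starts at 4:56 PM − 95 min = 3:21 PM.
Check-in ends at 3:21 PM + 254 min = 7:35 PM.
From 4:56 PM to 7:35 PM is 2 h 39 min.

2 h 39 min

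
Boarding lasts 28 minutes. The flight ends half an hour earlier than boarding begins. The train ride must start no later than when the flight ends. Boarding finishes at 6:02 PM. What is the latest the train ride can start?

Boarding starts at 6:02 PM − 28 min = 5:34 PM.
The flight ends at 5:34 PM − 30 min = 5:04 PM.
The train ride is bounded by the flight, so the latest it can start is 5:04 PM.

5:04 PM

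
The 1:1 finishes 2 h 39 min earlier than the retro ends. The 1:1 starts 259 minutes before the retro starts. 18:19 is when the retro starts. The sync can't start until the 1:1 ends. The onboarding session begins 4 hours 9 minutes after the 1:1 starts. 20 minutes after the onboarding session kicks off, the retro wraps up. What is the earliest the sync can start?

15:50

The 1:1 starts at 18:19 − 259 min = 14:00.
The onboarding session starts at 14:00 + 249 min = 18:09.
The retro ends at 18:09 + 20 min = 18:29.
The 1:1 ends at 18:29 − 159 min = 15:50.
The sync is bounded by the 1:1, so the earliest it can start is 15:50.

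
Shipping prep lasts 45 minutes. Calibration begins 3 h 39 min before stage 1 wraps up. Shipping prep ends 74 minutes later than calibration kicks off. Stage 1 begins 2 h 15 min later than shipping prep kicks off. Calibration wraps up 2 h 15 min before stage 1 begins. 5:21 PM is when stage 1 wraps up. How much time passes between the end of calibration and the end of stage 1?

Calibration starts at 5:21 PM − 219 min = 1:42 PM.
Shipping prep ends at 1:42 PM + 74 min = 2:56 PM.
Shipping prep starts at 2:56 PM − 45 min = 2:11 PM.
Stage 1 starts at 2:11 PM + 135 min = 4:26 PM.
Calibration ends at 4:26 PM − 135 min = 2:11 PM.
From 2:11 PM to 5:21 PM is 190 minutes.

190 minutes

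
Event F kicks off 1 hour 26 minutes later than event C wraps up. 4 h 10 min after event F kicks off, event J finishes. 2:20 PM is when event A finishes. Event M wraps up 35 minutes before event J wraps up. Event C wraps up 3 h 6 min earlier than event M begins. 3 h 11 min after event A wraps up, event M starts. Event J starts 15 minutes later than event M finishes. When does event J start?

Event M starts at 2:20 PM + 191 min = 5:31 PM.
Event C ends at 5:31 PM − 186 min = 2:25 PM.
Event F starts at 2:25 PM + 86 min = 3:51 PM.
Event J ends at 3:51 PM + 250 min = 8:01 PM.
Event M ends at 8:01 PM − 35 min = 7:26 PM.
Event J starts at 7:26 PM + 15 min = 7:41 PM.

7:41 PM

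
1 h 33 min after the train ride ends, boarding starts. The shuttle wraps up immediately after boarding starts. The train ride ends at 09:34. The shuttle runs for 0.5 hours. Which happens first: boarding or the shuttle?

the shuttle

Boarding starts at 09:34 + 93 min = 11:07.
So the shuttle ends at 11:07.
The shuttle starts at 11:07 − 30 min = 10:37.
Boarding starts at 11:07 and the shuttle starts at 10:37, so the shuttle is first.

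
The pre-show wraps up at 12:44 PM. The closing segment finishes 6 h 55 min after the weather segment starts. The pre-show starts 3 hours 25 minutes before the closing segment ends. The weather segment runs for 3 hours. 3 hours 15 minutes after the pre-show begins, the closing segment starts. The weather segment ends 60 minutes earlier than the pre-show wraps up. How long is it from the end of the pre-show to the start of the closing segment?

2 h 45 min

The weather segment ends at 12:44 PM − 60 min = 11:44 AM.
The weather segment starts at 11:44 AM − 180 min = 8:44 AM.
The closing segment ends at 8:44 AM + 415 min = 3:39 PM.
The pre-show starts at 3:39 PM − 205 min = 12:14 PM.
The closing segment starts at 12:14 PM + 195 min = 3:29 PM.
From 12:44 PM to 3:29 PM is 2 h 45 min.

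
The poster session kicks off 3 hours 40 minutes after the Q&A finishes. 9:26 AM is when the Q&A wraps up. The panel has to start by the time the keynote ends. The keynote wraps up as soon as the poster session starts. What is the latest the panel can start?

1:06 PM

The poster session starts at 9:26 AM + 220 min = 1:06 PM.
So the keynote ends at 1:06 PM.
The panel is bounded by the keynote, so the latest it can start is 1:06 PM.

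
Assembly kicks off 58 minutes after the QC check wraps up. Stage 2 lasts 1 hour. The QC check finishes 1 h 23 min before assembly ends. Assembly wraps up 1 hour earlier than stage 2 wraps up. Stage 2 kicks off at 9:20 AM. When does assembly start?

8:55 AM

Stage 2 ends at 9:20 AM + 60 min = 10:20 AM.
Assembly ends at 10:20 AM − 60 min = 9:20 AM.
The QC check ends at 9:20 AM − 83 min = 7:57 AM.
Assembly starts at 7:57 AM + 58 min = 8:55 AM.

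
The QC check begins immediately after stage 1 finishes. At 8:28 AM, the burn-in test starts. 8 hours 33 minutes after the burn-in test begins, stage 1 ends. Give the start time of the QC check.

Stage 1 ends at 8:28 AM + 513 min = 5:01 PM.
So the QC check starts at 5:01 PM.

5:01 PM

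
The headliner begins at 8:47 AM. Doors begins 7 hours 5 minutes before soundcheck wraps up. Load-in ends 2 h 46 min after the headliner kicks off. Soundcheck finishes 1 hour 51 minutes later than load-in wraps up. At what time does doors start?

6:19 AM

Load-in ends at 8:47 AM + 166 min = 11:33 AM.
Soundcheck ends at 11:33 AM + 111 min = 1:24 PM.
Doors starts at 1:24 PM − 425 min = 6:19 AM.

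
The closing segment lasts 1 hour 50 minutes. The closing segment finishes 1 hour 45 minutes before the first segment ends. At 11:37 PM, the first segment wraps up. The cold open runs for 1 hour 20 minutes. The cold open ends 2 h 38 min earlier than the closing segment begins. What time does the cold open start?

4:04 PM

The closing segment ends at 11:37 PM − 105 min = 9:52 PM.
The closing segment starts at 9:52 PM − 110 min = 8:02 PM.
The cold open ends at 8:02 PM − 158 min = 5:24 PM.
The cold open starts at 5:24 PM − 80 min = 4:04 PM.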